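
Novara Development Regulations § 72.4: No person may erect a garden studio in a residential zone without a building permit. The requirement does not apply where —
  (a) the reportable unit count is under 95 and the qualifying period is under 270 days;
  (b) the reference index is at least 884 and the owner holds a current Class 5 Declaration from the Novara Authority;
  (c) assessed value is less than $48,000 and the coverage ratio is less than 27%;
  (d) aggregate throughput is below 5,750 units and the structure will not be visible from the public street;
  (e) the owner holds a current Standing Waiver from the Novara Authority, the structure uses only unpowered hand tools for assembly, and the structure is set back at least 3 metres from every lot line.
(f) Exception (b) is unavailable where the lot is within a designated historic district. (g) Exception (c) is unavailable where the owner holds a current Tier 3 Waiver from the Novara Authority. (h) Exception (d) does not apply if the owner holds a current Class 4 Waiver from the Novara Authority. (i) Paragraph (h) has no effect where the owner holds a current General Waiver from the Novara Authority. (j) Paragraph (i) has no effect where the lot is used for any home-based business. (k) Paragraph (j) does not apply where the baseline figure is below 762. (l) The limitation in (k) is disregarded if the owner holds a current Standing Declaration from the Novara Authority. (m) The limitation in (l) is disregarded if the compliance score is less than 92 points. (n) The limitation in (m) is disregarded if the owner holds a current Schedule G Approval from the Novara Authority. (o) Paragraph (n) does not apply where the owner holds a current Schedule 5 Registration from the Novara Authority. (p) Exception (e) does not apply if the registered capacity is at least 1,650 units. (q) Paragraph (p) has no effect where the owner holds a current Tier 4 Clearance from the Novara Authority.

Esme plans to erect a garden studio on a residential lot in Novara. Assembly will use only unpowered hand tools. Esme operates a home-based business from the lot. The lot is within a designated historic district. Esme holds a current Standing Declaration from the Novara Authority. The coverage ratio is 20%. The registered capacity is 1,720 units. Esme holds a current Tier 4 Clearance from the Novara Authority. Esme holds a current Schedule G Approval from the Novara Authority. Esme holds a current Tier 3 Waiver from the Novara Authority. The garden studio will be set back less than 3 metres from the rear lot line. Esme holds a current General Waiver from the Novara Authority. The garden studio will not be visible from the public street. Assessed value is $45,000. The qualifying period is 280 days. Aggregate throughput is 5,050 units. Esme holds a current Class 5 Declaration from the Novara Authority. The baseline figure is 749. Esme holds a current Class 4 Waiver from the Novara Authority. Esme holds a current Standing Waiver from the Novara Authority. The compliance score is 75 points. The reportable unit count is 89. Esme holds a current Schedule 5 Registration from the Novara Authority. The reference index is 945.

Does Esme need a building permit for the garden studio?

No — exception (d) applies; Esme does not need a building permit.

Exception (a) does not apply: the qualifying period is 280 days, not under 270 days.
Exception (b): the reference index is 945, meeting the 884 threshold; a current Class 5 Declaration is held — every condition holds. But: (f) operates against (b): the lot is in a historic district. So (b) is unavailable.
Exception (c) is satisfied on its face — assessed value is $45,000, less than the $48,000 limit; the coverage ratio is 20%, less than the 27% limit. However, paragraph (g) must be considered: (g) is triggered — a current Tier 3 Waiver is held. Exception (c) does not apply.
Exception (d) is satisfied on its face — aggregate throughput is 5,050 units, below the 5,750 units limit; the structure will not be visible from the street. As to paragraphs (h)–(o): (h) is triggered (a current Class 4 Waiver is held), but is set aside by (i): (i) operates against (h): a current General Waiver is held. (j) would limit (i) — a home-based business operates on the lot — but (k) sets (j) aside: (k) applies — the baseline figure is 749, below the 762 limit. (l) operates (a current Standing Declaration is held), but is displaced by (m): (m) operates against (l): the compliance score is 75 points, less than the 92 points limit. (n) would limit (m) — a current Schedule G Approval is held — but (o) sets (n) aside: (o) operates — a current Schedule 5 Registration is held. So (d) applies.
Exception (e) fails — the rear setback is under 3 m.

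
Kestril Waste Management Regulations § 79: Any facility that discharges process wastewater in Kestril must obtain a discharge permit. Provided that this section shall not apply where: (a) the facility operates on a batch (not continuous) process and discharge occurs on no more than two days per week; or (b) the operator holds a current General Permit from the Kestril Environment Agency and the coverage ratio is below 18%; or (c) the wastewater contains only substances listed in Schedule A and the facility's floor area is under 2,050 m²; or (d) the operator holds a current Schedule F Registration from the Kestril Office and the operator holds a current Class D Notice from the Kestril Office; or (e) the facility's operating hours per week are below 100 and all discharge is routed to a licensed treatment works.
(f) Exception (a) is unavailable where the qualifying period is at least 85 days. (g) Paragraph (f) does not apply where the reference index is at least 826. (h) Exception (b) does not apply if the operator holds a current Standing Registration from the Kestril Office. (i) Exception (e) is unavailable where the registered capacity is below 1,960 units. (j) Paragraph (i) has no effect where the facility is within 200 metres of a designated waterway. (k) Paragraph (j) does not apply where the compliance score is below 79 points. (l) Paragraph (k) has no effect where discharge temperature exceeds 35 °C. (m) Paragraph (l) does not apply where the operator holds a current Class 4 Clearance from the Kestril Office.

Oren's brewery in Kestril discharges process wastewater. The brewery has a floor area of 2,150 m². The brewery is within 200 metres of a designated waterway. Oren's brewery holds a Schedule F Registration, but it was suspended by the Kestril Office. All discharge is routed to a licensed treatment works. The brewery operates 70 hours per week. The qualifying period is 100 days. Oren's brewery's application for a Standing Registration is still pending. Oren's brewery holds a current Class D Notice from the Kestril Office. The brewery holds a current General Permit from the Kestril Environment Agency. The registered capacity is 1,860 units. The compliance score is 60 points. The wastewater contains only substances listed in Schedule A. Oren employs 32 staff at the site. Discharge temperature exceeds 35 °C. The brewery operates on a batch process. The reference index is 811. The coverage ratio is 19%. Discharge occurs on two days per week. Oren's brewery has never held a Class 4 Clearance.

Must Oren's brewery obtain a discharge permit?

No — exception (e) applies; Oren's brewery is not required to obtain a discharge permit.

All of (a)'s requirements are met (the facility operates on a batch process; discharge occurs on no more than two days per week). But applying paragraphs (f)–(g): (f) is engaged — the qualifying period is 100 days, meeting the 85 days threshold. (g), which would lift (f), does not operate here — the reference index is 811, short of 826. (a) is therefore removed.
Exception (b) does not apply: the coverage ratio is 19%, not below 18%.
Exception (c) fails — the facility's floor area is 2,150 m², not under 2,050 m².
Exception (d) does not apply: no current Schedule F Registration is held.
All of (e)'s requirements are met (the facility's operating hours per week are 70, below the 100 limit; discharge is routed to a licensed treatment works). Under paragraphs (i)–(m): (i) applies (the registered capacity is 1,860 units, below the 1,960 units limit), but is itself disapplied by (j): (j) applies — the brewery is within 200 m of a designated waterway. (k) is engaged (the compliance score is 60 points, below the 79 points limit), but is overridden by (l): (l) applies — discharge temperature exceeds 35 °C. (m) is inapplicable (there is no Class 4 Clearance in force), so (l) stands. Exception (e) stands.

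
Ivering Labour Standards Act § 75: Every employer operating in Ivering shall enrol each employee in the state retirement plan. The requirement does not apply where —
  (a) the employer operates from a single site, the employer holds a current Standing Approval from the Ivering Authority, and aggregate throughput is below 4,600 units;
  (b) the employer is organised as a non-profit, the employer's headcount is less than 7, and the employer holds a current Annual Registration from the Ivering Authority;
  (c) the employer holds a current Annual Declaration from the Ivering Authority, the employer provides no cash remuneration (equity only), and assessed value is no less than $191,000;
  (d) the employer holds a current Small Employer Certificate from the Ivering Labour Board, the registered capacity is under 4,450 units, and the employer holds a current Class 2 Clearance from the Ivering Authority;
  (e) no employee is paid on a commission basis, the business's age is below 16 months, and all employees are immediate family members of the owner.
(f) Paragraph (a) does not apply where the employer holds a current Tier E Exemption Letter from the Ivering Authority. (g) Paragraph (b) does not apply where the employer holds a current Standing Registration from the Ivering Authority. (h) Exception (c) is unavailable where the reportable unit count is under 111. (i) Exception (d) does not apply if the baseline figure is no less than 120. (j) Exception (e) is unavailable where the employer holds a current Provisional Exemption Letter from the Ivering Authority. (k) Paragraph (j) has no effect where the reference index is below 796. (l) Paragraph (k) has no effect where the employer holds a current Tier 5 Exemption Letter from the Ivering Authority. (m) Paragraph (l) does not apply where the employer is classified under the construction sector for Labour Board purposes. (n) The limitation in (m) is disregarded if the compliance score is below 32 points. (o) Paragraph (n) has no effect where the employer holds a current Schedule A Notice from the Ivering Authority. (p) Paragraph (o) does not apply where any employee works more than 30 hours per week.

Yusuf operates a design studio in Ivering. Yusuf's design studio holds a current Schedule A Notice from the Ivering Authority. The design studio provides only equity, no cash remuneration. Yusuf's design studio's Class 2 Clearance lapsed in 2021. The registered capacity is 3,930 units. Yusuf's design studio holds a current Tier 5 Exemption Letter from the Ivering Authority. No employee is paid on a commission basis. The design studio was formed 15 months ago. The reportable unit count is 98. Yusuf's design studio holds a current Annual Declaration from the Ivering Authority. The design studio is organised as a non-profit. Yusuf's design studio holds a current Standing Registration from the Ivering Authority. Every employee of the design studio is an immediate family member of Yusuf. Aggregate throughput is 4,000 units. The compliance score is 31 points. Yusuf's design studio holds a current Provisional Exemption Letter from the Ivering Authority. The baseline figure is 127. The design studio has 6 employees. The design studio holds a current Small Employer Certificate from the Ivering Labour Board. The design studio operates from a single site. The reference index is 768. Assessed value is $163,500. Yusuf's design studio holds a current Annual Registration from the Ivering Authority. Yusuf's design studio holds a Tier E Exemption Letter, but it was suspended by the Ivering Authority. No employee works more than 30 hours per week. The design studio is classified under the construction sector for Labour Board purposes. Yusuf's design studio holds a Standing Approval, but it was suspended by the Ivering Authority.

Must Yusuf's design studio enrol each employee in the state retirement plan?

No — exception (e) applies; Yusuf's design studio is not required to enrol each employee in the state retirement plan.

Exception (a) fails — there is no Standing Approval in force.
Exception (b) is satisfied on its face — the employer is a non-profit; the employer's headcount is 6, less than the 7 limit; a current Annual Registration is held. But: (g) applies — a current Standing Registration is held. (b) is therefore removed.
Exception (c) requires that assessed value is no less than $191,000; but assessed value is $163,500, short of $191,000, so (c) is unavailable.
Exception (d) does not apply: no current Class 2 Clearance is held.
Exception (e)'s conditions are all satisfied: no employee is paid on commission; the business's age is 15 months, below the 16 months limit; every employee is an immediate family member. Considering the limiting provisions: (j) would limit (e) — a current Provisional Exemption Letter is held — but (k) sets (j) aside: (k) applies — the reference index is 768, below the 796 limit. (l) would limit (k) — a current Tier 5 Exemption Letter is held — but (m) sets (l) aside: (m) operates against (l): the design studio is classified under the construction sector. (n) would limit (m) — the compliance score is 31 points, below the 32 points limit — but (o) sets (n) aside: (o) applies — a current Schedule A Notice is held. (p) does not operate here (no employee exceeds 30 hours/week), so (o) stands. (e) remains available.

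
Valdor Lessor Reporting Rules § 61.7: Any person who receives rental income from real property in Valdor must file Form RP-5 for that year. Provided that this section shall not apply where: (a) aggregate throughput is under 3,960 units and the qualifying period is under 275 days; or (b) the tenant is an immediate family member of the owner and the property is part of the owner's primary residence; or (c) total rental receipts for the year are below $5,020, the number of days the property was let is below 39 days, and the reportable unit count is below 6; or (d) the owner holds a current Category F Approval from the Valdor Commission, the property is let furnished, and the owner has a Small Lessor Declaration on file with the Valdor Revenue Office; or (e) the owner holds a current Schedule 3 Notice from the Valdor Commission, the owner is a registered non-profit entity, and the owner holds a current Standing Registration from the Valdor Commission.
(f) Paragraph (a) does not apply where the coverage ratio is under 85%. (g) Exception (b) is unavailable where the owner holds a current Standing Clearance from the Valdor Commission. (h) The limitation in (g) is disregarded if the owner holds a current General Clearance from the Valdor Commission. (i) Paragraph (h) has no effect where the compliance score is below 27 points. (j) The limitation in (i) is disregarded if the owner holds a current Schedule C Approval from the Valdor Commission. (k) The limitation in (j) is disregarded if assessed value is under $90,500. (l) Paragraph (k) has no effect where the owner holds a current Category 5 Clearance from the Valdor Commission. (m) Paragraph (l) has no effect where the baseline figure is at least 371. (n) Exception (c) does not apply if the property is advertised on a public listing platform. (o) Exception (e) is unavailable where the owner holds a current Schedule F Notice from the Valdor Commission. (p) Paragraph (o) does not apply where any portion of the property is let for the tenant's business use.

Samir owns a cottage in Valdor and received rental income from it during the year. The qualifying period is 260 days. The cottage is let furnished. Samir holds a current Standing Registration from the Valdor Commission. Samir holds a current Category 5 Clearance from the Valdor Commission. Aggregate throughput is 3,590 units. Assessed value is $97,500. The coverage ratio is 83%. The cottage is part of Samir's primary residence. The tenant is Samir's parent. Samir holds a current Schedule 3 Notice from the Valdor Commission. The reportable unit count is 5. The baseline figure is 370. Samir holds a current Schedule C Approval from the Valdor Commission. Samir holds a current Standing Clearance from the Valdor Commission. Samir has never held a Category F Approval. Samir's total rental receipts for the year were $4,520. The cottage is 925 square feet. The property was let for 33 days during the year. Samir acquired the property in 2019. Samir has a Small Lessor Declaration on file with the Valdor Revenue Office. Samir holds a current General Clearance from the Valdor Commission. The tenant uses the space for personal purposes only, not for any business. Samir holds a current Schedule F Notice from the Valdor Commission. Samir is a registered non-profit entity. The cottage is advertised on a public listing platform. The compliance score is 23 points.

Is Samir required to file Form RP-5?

Exception (a)'s conditions are all satisfied: aggregate throughput is 3,590 units, under the 3,960 units limit; the qualifying period is 260 days, under the 275 days limit. Turning to paragraph (f): (f) is triggered — the coverage ratio is 83%, under the 85% limit. (a) is therefore removed.
Exception (b) is satisfied on its face — the tenant is an immediate family member; the cottage is part of the primary residence. Considering the limiting provisions: (g) is engaged (a current Standing Clearance is held), but is itself disapplied by (h): (h) operates against (g): a current General Clearance is held. (i) would limit (h) — the compliance score is 23 points, below the 27 points limit — but (j) sets (i) aside: (j) operates — a current Schedule C Approval is held. (k) does not operate here (assessed value is $97,500, not under $90,500), so (j) stands. So (b) applies.
Exception (c): total rental receipts for the year are $4,520, below the $5,020 limit; the number of days the property was let is 33 days, below the 39 days limit; the reportable unit count is 5, below the 6 limit — every condition holds. But applying paragraph (n): (n) operates against (c): the property is publicly advertised. Exception (c) does not apply.
Exception (d) does not apply: no current Category F Approval is held.
Exception (e): a current Schedule 3 Notice is held; Samir is a registered non-profit; a current Standing Registration is held — every condition holds. But: (o) applies — a current Schedule F Notice is held. (p), which would lift (o), does not operate here — the space is used for personal purposes only. (e) is therefore removed.

No — exception (b) applies; Samir is not required to file Form RP-5.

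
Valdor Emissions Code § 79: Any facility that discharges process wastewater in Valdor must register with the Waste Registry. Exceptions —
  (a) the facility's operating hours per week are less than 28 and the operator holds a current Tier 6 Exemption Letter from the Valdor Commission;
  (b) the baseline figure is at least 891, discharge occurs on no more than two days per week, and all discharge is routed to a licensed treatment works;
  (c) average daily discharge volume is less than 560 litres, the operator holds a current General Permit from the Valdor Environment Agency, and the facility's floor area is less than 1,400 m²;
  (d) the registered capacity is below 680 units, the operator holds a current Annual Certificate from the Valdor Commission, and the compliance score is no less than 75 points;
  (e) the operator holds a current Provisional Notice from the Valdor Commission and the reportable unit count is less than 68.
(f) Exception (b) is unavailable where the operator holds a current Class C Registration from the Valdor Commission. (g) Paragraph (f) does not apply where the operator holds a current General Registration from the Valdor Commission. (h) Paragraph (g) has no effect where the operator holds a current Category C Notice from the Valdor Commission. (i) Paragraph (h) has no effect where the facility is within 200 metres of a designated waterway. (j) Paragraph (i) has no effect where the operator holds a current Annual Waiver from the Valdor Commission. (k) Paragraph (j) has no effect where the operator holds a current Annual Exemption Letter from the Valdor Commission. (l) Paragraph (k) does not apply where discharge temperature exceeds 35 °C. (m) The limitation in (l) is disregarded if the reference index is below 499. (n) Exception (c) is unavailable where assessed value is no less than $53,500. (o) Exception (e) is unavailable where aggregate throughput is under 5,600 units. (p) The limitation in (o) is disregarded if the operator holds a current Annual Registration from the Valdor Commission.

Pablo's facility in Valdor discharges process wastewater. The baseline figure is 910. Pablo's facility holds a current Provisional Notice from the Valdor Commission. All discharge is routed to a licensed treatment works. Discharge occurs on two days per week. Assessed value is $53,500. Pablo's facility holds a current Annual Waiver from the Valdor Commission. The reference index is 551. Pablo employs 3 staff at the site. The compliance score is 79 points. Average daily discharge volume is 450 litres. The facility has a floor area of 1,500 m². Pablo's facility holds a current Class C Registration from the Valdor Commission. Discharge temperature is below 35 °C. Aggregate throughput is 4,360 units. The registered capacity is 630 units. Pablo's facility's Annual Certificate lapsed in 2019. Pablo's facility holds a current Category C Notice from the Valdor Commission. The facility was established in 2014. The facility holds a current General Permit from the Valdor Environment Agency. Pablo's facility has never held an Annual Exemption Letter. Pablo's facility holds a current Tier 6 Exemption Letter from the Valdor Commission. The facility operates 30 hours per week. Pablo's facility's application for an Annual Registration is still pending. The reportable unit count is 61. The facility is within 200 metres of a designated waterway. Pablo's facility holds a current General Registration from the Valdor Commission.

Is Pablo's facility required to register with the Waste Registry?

Exception (a) requires that the facility's operating hours per week are less than 28; but the facility's operating hours per week are 30, not less than 28, so (a) is unavailable.
Exception (b) is satisfied on its face — the baseline figure is 910, meeting the 891 threshold; discharge occurs on no more than two days per week; discharge is routed to a licensed treatment works. But: (f) operates against (b): a current Class C Registration is held. (g) would limit (f) — a current General Registration is held — but (h) sets (g) aside: (h) operates — a current Category C Notice is held. (i) operates (the facility is within 200 m of a designated waterway), but is set aside by (j): (j) is triggered — a current Annual Waiver is held. (k), which would lift (j), does not operate here — there is no Annual Exemption Letter in force. So (b) is unavailable.
Exception (c) requires that the facility's floor area is less than 1,400 m²; but the facility's floor area is 1,500 m², not less than 1,400 m², so (c) is unavailable.
Exception (d) fails — no current Annual Certificate is held.
Exception (e)'s conditions are all satisfied: a current Provisional Notice is held; the reportable unit count is 61, less than the 68 limit. But applying paragraphs (o)–(p): (o) operates against (e): aggregate throughput is 4,360 units, under the 5,600 units limit. (p) is inapplicable (no current Annual Registration is held), so (o) stands. So (e) is unavailable.
No exception applies. The general rule governs.

Yes — Pablo's facility must register with the Waste Registry.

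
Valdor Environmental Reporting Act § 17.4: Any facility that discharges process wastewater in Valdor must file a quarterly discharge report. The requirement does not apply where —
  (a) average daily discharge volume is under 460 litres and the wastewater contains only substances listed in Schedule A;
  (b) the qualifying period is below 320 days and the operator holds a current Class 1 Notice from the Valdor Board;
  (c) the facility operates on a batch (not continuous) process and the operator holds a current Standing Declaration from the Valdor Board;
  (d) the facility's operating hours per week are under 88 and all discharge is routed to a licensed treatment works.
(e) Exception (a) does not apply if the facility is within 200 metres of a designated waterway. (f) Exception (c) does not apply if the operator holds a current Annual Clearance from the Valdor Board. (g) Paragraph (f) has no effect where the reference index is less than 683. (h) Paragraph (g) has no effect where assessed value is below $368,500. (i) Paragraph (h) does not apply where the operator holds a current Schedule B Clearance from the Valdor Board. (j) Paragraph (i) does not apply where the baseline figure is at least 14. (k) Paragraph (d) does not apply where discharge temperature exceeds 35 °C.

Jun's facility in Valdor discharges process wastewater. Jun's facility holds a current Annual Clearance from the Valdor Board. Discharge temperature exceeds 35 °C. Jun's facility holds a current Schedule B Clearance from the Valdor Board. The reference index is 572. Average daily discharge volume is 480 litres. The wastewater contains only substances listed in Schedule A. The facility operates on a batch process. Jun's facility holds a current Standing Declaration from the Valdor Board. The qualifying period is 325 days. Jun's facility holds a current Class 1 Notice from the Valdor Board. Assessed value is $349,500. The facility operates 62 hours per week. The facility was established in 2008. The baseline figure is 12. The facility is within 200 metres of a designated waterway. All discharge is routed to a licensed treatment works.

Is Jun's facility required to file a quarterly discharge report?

Exception (a) fails — average daily discharge volume is 480 litres, not under 460 litres.
Exception (b) does not apply: the qualifying period is 325 days, not below 320 days.
All of (c)'s requirements are met (the facility operates on a batch process; a current Standing Declaration is held). Applying paragraphs (f)–(j): (f) would limit (c) — a current Annual Clearance is held — but (g) sets (f) aside: (g) operates against (f): the reference index is 572, less than the 683 limit. (h) would limit (g) — assessed value is $349,500, below the $368,500 limit — but (i) sets (h) aside: (i) operates against (h): a current Schedule B Clearance is held. (j) does not operate here (the baseline figure is 12, short of 14), so (i) stands. So (c) applies.
All of (d)'s requirements are met (the facility's operating hours per week are 62, under the 88 limit; discharge is routed to a licensed treatment works). But applying paragraph (k): (k) is engaged — discharge temperature exceeds 35 °C. (d) is therefore removed.

No — exception (c) applies; Jun's facility is not required to file a quarterly discharge report.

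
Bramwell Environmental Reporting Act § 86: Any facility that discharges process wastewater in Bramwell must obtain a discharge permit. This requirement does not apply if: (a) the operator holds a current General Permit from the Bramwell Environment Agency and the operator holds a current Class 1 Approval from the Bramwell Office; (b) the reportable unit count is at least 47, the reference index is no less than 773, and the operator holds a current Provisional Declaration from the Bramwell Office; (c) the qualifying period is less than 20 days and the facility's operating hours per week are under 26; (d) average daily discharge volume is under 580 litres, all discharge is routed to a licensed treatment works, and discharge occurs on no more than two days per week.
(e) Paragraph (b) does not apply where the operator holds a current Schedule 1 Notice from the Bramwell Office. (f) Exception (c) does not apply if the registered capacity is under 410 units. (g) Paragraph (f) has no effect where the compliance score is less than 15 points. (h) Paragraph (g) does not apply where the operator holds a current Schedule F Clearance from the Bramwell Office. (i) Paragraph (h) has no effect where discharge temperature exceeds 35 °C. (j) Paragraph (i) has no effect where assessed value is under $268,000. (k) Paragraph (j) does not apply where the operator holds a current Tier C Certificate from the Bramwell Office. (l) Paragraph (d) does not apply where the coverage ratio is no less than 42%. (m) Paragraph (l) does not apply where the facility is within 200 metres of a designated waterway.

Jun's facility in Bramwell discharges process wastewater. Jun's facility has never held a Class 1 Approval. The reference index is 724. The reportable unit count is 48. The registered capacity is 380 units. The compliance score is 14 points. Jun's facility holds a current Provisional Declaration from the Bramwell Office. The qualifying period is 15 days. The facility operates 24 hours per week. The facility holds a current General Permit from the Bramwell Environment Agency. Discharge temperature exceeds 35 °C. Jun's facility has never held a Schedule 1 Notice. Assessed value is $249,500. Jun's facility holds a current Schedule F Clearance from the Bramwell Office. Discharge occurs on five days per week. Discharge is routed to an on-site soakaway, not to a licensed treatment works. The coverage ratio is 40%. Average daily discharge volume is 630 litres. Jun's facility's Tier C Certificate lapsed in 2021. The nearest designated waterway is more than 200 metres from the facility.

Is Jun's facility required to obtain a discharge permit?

Yes — Jun's facility must obtain a discharge permit.

Exception (a) fails — there is no Class 1 Approval in force.
Exception (b) fails — the reference index is 724, short of 773.
Exception (c)'s conditions are all satisfied: the qualifying period is 15 days, less than the 20 days limit; the facility's operating hours per week are 24, under the 26 limit. Turning to paragraphs (f)–(k): (f) operates against (c): the registered capacity is 380 units, under the 410 units limit. (g) would limit (f) — the compliance score is 14 points, less than the 15 points limit — but (h) sets (g) aside: (h) operates against (g): a current Schedule F Clearance is held. (i) would limit (h) — discharge temperature exceeds 35 °C — but (j) sets (i) aside: (j) is triggered — assessed value is $249,500, under the $268,000 limit. (k) is inapplicable (there is no Tier C Certificate in force), so (j) stands. (c) is therefore removed.
Exception (d) fails — average daily discharge volume is 630 litres, not under 580 litres.
No exception is made out. Jun's facility falls within the general rule.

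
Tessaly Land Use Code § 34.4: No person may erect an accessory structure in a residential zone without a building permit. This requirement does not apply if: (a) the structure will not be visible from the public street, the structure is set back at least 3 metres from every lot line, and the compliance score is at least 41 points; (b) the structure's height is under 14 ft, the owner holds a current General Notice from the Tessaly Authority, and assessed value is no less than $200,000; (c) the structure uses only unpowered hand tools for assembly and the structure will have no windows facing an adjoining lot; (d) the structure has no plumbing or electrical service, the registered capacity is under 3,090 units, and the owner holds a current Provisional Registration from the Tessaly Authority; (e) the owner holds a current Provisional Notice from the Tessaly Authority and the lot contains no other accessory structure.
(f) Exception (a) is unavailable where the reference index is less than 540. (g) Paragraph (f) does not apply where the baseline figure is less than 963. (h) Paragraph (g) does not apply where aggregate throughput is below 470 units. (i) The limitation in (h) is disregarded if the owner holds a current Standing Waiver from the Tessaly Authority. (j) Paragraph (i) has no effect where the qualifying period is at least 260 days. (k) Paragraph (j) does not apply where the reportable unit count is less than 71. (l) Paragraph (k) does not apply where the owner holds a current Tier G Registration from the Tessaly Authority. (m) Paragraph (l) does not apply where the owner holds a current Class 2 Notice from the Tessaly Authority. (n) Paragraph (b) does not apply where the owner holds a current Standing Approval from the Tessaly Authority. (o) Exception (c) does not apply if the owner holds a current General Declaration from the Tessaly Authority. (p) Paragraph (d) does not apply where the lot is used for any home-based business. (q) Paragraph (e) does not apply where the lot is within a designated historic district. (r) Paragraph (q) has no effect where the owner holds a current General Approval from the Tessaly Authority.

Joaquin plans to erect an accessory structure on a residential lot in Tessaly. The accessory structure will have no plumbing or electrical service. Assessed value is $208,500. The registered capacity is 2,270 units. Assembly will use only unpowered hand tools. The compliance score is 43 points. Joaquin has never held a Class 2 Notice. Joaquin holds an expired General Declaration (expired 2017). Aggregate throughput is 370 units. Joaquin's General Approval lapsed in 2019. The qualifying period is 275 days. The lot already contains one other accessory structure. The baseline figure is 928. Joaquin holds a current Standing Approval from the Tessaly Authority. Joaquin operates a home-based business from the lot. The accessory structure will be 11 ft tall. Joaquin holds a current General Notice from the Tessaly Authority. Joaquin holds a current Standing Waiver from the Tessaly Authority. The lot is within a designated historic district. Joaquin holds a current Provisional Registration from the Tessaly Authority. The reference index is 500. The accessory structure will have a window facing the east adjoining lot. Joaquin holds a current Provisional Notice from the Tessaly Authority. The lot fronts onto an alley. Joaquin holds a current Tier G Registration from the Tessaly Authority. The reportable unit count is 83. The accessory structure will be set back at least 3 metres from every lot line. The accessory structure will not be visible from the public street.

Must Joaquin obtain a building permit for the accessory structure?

Yes — Joaquin must obtain a building permit.

Exception (a) is satisfied on its face — the structure will not be visible from the street; the setback is at least 3 m on every side; the compliance score is 43 points, meeting the 41 points threshold. Turning to paragraphs (f)–(m): (f) operates against (a): the reference index is 500, less than the 540 limit. (g) would limit (f) — the baseline figure is 928, less than the 963 limit — but (h) sets (g) aside: (h) operates against (g): aggregate throughput is 370 units, below the 470 units limit. (i) would limit (h) — a current Standing Waiver is held — but (j) sets (i) aside: (j) operates against (i): the qualifying period is 275 days, meeting the 260 days threshold. (k) is inapplicable (the reportable unit count is 83, not less than 71), so (j) stands. Exception (a) does not apply.
All of (b)'s requirements are met (the structure's height is 11 ft, under the 14 ft limit; a current General Notice is held; assessed value is $208,500, meeting the $200,000 threshold). But: (n) operates — a current Standing Approval is held. So (b) is unavailable.
Exception (c) does not apply: a window faces an adjoining lot.
All of (d)'s requirements are met (there is no plumbing or electrical service; the registered capacity is 2,270 units, under the 3,090 units limit; a current Provisional Registration is held). But applying paragraph (p): (p) operates against (d): a home-based business operates on the lot. So (d) is unavailable.
Exception (e) does not apply: the lot already has another accessory structure.
No exception is made out. Joaquin falls within the general rule.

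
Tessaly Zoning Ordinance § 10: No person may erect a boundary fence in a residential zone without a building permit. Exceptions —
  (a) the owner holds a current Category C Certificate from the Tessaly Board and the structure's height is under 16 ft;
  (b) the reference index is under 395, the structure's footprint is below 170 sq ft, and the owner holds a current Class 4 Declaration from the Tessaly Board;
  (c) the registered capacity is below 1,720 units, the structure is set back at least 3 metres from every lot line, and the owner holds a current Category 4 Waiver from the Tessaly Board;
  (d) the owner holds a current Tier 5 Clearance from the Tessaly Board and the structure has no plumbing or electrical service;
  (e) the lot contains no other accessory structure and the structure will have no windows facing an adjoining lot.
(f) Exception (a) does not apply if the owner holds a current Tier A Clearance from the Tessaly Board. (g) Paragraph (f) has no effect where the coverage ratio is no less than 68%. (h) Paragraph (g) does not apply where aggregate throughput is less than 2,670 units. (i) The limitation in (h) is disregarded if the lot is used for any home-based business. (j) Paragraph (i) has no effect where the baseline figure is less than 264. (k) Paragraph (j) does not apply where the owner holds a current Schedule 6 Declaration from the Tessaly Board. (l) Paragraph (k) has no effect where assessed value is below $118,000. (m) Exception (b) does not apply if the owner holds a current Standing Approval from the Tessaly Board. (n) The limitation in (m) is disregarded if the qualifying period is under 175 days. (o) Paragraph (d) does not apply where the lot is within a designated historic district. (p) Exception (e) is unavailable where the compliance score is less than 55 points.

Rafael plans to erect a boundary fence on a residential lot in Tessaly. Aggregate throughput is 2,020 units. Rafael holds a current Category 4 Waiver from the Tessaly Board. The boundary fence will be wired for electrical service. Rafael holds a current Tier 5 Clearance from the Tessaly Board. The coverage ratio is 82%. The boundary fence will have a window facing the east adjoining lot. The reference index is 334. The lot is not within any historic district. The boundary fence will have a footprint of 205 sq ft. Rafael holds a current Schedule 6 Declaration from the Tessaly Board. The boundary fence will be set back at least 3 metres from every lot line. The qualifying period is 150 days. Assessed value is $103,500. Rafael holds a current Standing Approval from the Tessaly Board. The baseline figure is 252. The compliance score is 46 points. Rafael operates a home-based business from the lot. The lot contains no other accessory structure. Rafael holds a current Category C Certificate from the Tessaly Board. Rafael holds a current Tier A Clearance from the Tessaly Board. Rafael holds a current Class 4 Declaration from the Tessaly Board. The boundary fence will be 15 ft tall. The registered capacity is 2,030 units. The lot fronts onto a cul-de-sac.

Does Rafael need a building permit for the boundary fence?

Exception (a)'s conditions are all satisfied: a current Category C Certificate is held; the structure's height is 15 ft, under the 16 ft limit. However, paragraphs (f)–(l) must be considered: (f) operates — a current Tier A Clearance is held. (g) operates (the coverage ratio is 82%, meeting the 68% threshold), but is set aside by (h): (h) is triggered — aggregate throughput is 2,020 units, less than the 2,670 units limit. (i) would limit (h) — a home-based business operates on the lot — but (j) sets (i) aside: (j) operates against (i): the baseline figure is 252, less than the 264 limit. (k) would limit (j) — a current Schedule 6 Declaration is held — but (l) sets (k) aside: (l) operates against (k): assessed value is $103,500, below the $118,000 limit. (a) is therefore removed.
Exception (b) does not apply: the structure's footprint is 205 sq ft, not below 170 sq ft.
Exception (c) fails — the registered capacity is 2,030 units, not below 1,720 units.
Exception (d) does not apply: electrical service is planned.
Exception (e) requires that the structure will have no windows facing an adjoining lot; but a window faces an adjoining lot, so (e) is unavailable.
No exception is made out. Rafael falls within the general rule.

Yes — Rafael must obtain a building permit.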